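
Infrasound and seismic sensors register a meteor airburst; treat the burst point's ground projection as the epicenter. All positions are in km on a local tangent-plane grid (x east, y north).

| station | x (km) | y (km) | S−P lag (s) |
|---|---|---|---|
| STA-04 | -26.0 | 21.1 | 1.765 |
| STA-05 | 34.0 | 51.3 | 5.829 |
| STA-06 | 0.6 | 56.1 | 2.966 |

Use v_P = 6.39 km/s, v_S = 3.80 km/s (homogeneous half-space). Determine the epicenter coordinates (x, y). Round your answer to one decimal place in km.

(-18.4, 35.8)

Distance from S−P lag: d = Δt · v_P v_S / (v_P − v_S) = Δt · (6.39·3.80)/(6.39−3.80) ≈ 9.3753·Δt.
So d_STA-04 = 16.55, d_STA-05 = 54.65, d_STA-06 = 27.81 km.
Circle about each station: (x + 26.0)² + (y − 21.1)² = 16.55²; (x − 34.0)² + (y − 51.3)² = 54.65²; (x − 0.6)² + (y − 56.1)² = 27.81².
Subtracting the STA-04 equation from the STA-05 and STA-06 equations removes the quadratic terms:
120.0 x + 60.4 y = -46.24
53.2 x + 70.0 y = 1526.87
Solving the 2×2 system: x ≈ -18.4, y ≈ 35.8 km.
Check against STA-04 (with the unrounded x, y): √((x + 26.0)²+(y − 21.1)²) = 16.55 ≈ 16.55 km. ✓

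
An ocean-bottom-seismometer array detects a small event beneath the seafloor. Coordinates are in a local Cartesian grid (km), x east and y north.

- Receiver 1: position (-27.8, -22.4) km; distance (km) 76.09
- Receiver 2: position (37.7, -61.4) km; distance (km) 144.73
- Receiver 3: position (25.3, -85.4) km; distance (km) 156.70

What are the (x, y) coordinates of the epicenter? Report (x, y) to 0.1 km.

(-57.4, 47.7)

Circle about each station: (x + 27.8)² + (y + 22.4)² = 76.09²; (x − 37.7)² + (y + 61.4)² = 144.73²; (x − 25.3)² + (y + 85.4)² = 156.70².
Subtracting the Receiver 1 equation from the Receiver 2 and Receiver 3 equations removes the quadratic terms:
131.0 x − 78.0 y = -11240.43
106.2 x − 126.0 y = -12106.55
Solving the 2×2 system: x ≈ -57.4, y ≈ 47.7 km.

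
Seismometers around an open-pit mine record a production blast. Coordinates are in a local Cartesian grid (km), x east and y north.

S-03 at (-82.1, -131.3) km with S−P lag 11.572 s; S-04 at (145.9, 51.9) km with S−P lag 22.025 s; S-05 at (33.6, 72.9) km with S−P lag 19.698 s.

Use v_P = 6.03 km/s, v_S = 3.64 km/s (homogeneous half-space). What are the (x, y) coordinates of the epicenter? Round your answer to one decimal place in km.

Distance from S−P lag: d = Δt · v_P v_S / (v_P − v_S) = Δt · (6.03·3.64)/(6.03−3.64) ≈ 9.1838·Δt.
So d_S-03 = 106.27, d_S-04 = 202.27, d_S-05 = 180.90 km.
Circle about each station: (x + 82.1)² + (y + 131.3)² = 106.27²; (x − 145.9)² + (y − 51.9)² = 202.27²; (x − 33.6)² + (y − 72.9)² = 180.90².
Subtracting the S-03 equation from the S-04 and S-05 equations removes the quadratic terms:
456.0 x + 366.4 y = -29619.52
231.4 x + 408.4 y = -38968.23
Solving the 2×2 system: x ≈ 21.5, y ≈ -107.6 km.

(21.5, -107.6)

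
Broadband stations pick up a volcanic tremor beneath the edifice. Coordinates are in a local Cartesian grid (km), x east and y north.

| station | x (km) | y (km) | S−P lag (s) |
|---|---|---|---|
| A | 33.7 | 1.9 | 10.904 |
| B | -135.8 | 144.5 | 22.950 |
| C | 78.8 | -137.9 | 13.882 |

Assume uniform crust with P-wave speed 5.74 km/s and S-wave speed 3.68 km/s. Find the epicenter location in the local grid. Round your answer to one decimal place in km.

-48.4 km east, -74.0 km north

Distance from S−P lag: d = Δt · v_P v_S / (v_P − v_S) = Δt · (5.74·3.68)/(5.74−3.68) ≈ 10.2540·Δt.
So d_A = 111.81, d_B = 235.33, d_C = 142.35 km.
Circle about each station: (x − 33.7)² + (y − 1.9)² = 111.81²; (x + 135.8)² + (y − 144.5)² = 235.33²; (x − 78.8)² + (y + 137.9)² = 142.35².
Subtracting pairs of circle equations eliminates x²+y² and gives linear equations (the radical axes):
-339.0 x + 285.2 y = -4696.14
90.2 x − 279.6 y = 16324.50
Solving the 2×2 system: x ≈ -48.4, y ≈ -74.0 km.
Check against A (with the unrounded x, y): √((x − 33.7)²+(y − 1.9)²) = 111.81 ≈ 111.81 km. ✓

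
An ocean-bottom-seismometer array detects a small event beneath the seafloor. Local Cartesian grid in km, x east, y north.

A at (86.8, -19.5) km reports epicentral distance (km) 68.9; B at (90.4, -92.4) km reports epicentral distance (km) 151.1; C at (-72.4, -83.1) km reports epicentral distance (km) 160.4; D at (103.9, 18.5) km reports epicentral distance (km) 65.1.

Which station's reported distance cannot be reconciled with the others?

B

Solve using three stations at a time. Using A, C, D (subtract circle equations pairwise → linear system) gives (x, y) ≈ (40.2, 31.0).
Distances from that point to each station vs reported:
  A: calculated 68.7 vs reported 68.9 → residual 0.2 km
  B: calculated 133.2 vs reported 151.1 → residual 17.9 km
  C: calculated 160.3 vs reported 160.4 → residual 0.1 km
  D: calculated 64.9 vs reported 65.1 → residual 0.2 km
A, C, D are mutually consistent (residuals ≈ 0); B is off by 17.9 km.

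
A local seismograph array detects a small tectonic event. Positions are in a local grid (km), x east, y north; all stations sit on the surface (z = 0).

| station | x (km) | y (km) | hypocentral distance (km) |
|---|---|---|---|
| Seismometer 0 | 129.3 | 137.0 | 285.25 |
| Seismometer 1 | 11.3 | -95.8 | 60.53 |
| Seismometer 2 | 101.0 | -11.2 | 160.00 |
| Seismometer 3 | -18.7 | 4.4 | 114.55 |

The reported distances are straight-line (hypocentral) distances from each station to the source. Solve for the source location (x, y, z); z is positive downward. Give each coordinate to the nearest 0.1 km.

x ≈ -23.4 km, y ≈ -98.8 km, depth ≈ 49.5 km

Each station gives a sphere (x−x_i)² + (y−y_i)² + z² = d_i² (stations at z=0).
Subtracting the Seismometer 0 sphere from Seismometer 1 and Seismometer 2: z² cancels, leaving linear equations in x and y:
-236.0 x − 465.6 y = 51521.52
-56.6 x − 296.4 y = 30606.51
Solving: x ≈ -23.409, y ≈ -98.791 km (keep extra digits for the depth step; rounded: -23.4, -98.8).
Then from the Seismometer 0 sphere: z² = 285.25² − (x − 129.3)² − (y − 137.0)² with x = -23.409, y = -98.791, so z ≈ 49.499 ≈ 49.5 km.
Check against Seismometer 3 (with the unrounded solution): distance 114.55 ≈ 114.55 km. ✓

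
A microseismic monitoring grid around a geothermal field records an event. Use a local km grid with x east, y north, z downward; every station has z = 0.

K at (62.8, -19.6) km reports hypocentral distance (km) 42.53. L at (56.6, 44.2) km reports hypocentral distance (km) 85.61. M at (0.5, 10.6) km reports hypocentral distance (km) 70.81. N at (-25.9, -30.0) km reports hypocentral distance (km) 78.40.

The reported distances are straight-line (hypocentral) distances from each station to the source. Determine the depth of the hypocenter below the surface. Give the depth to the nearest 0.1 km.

Each station gives a sphere (x−x_i)² + (y−y_i)² + z² = d_i² (stations at z=0).
Subtracting the K sphere from L and M: z² cancels, leaving linear equations in x and y:
-12.4 x + 127.6 y = -4691.07
-124.6 x + 60.4 y = -7420.65
Solving: x ≈ 43.798, y ≈ -32.508 km (keep extra digits for the depth step; rounded: 43.8, -32.5).
Then from the K sphere: z² = 42.53² − (x − 62.8)² − (y + 19.6)² with x = 43.798, y = -32.508, so z ≈ 35.793 ≈ 35.8 km.
Check against N (with the unrounded solution): distance 78.39 ≈ 78.40 km. ✓

z ≈ 35.8 km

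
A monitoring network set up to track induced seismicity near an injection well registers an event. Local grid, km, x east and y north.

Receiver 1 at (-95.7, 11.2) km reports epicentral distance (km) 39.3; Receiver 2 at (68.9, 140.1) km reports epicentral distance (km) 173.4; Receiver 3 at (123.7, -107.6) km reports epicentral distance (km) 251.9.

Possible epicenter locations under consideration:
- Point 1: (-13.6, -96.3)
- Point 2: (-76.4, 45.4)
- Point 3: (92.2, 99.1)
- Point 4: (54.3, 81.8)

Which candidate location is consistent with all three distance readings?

For each candidate, compare |candidate − station| to the reported distance:
Point 1: residuals Receiver 1 96.0, Receiver 2 77.0, Receiver 3 114.1 → max 114.1 km
Point 2: residuals Receiver 1 0.0, Receiver 2 0.0, Receiver 3 0.0 → max 0.0 km
Point 3: residuals Receiver 1 168.1, Receiver 2 126.2, Receiver 3 42.8 → max 168.1 km
Point 4: residuals Receiver 1 126.5, Receiver 2 113.3, Receiver 3 50.2 → max 126.5 km
Only Point 2 has all residuals ≈ 0.

Point 2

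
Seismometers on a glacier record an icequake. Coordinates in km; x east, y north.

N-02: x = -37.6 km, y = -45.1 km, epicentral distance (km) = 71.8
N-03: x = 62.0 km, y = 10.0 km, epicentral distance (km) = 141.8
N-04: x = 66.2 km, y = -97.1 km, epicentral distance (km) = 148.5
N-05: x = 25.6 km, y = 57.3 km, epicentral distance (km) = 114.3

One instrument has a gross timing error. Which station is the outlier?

Solve using three stations at a time. Using N-02, N-03, N-05 (subtract circle equations pairwise → linear system) gives (x, y) ≈ (-79.8, 13.0).
Distances from that point to each station vs reported:
  N-02: calculated 71.8 vs reported 71.8 → residual 0.0 km
  N-03: calculated 141.8 vs reported 141.8 → residual 0.0 km
  N-04: calculated 182.8 vs reported 148.5 → residual 34.3 km
  N-05: calculated 114.3 vs reported 114.3 → residual 0.0 km
N-02, N-03, N-05 are mutually consistent (residuals ≈ 0); N-04 is off by 34.3 km.

N-04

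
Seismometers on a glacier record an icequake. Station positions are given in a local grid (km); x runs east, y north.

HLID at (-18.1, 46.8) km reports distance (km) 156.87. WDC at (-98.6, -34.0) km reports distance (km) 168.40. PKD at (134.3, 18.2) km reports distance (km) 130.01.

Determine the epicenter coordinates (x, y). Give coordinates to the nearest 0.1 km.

60.6 km east, -88.9 km north

Circle about each station: (x + 18.1)² + (y − 46.8)² = 156.87²; (x + 98.6)² + (y + 34.0)² = 168.40²; (x − 134.3)² + (y − 18.2)² = 130.01².
Subtracting pairs of circle equations eliminates x²+y² and gives linear equations (the radical axes):
-161.0 x − 161.6 y = 4609.75
304.8 x − 57.2 y = 23555.48
Solving the 2×2 system: x ≈ 60.6, y ≈ -88.9 km.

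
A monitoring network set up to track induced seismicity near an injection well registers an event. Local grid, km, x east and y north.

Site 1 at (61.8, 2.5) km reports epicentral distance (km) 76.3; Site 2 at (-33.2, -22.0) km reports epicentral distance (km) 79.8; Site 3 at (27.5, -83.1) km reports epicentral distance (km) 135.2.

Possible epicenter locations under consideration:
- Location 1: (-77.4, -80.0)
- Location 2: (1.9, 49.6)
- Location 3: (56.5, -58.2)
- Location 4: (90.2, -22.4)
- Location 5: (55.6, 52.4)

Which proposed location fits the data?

Location 2

For each candidate, compare |candidate − station| to the reported distance:
Location 1: residuals Site 1 85.5, Site 2 6.9, Site 3 30.3 → max 85.5 km
Location 2: residuals Site 1 0.1, Site 2 0.1, Site 3 0.1 → max 0.1 km
Location 3: residuals Site 1 15.4, Site 2 16.9, Site 3 97.0 → max 97.0 km
Location 4: residuals Site 1 38.5, Site 2 43.6, Site 3 47.9 → max 47.9 km
Location 5: residuals Site 1 26.0, Site 2 36.0, Site 3 3.2 → max 36.0 km
Only Location 2 has all residuals ≈ 0.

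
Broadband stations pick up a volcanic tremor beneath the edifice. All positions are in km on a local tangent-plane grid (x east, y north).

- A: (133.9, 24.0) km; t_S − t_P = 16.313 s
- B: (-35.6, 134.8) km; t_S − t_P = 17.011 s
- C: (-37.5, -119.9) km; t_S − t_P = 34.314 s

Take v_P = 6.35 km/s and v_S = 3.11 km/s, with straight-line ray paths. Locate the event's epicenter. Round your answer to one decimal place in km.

46.6 km east, 71.6 km north

Distance from S−P lag: d = Δt · v_P v_S / (v_P − v_S) = Δt · (6.35·3.11)/(6.35−3.11) ≈ 6.0952·Δt.
So d_A = 99.43, d_B = 103.69, d_C = 209.15 km.
Circle about each station: (x − 133.9)² + (y − 24.0)² = 99.43²; (x + 35.6)² + (y − 134.8)² = 103.69²; (x + 37.5)² + (y + 119.9)² = 209.15².
Subtracting the A equation from the B and C equations removes the quadratic terms:
-339.0 x + 221.6 y = 67.90
-342.8 x − 287.8 y = -36580.35
Solving the 2×2 system: x ≈ 46.6, y ≈ 71.6 km.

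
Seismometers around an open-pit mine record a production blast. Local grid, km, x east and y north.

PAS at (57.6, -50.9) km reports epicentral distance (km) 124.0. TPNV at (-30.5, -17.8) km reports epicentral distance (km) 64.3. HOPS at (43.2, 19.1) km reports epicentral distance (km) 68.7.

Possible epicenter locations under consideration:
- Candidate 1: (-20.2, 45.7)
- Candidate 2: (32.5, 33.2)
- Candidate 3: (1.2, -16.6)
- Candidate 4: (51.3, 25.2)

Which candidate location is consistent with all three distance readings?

For each candidate, compare |candidate − station| to the reported distance:
Candidate 1: residuals PAS 0.0, TPNV 0.0, HOPS 0.1 → max 0.1 km
Candidate 2: residuals PAS 36.2, TPNV 16.8, HOPS 51.0 → max 51.0 km
Candidate 3: residuals PAS 58.0, TPNV 32.6, HOPS 13.6 → max 58.0 km
Candidate 4: residuals PAS 47.6, TPNV 28.1, HOPS 58.6 → max 58.6 km
Only Candidate 1 has all residuals ≈ 0.

Candidate 1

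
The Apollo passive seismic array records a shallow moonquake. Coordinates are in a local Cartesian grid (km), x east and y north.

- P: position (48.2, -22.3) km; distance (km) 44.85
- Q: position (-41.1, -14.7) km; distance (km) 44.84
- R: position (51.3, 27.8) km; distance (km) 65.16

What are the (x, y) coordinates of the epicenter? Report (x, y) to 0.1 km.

Circle about each station: (x − 48.2)² + (y + 22.3)² = 44.85²; (x + 41.1)² + (y + 14.7)² = 44.84²; (x − 51.3)² + (y − 27.8)² = 65.16².
Subtracting pairs of circle equations eliminates x²+y² and gives linear equations (the radical axes):
-178.6 x + 15.2 y = -914.33
6.2 x + 100.2 y = -1650.30
Solving the 2×2 system: x ≈ 3.7, y ≈ -16.7 km.

x ≈ 3.7 km, y ≈ -16.7 km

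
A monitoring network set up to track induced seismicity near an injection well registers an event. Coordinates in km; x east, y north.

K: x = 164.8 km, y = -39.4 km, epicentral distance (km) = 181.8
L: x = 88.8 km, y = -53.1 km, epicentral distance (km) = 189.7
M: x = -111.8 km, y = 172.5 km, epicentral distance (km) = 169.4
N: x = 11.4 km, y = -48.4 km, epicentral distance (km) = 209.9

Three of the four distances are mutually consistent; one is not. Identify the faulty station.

Solve using three stations at a time. Using K, L, N (subtract circle equations pairwise → linear system) gives (x, y) ≈ (113.5, 134.6).
Distances from that point to each station vs reported:
  K: calculated 181.4 vs reported 181.8 → residual 0.4 km
  L: calculated 189.4 vs reported 189.7 → residual 0.3 km
  M: calculated 228.5 vs reported 169.4 → residual 59.1 km
  N: calculated 209.6 vs reported 209.9 → residual 0.3 km
K, L, N are mutually consistent (residuals ≈ 0); M is off by 59.1 km.

M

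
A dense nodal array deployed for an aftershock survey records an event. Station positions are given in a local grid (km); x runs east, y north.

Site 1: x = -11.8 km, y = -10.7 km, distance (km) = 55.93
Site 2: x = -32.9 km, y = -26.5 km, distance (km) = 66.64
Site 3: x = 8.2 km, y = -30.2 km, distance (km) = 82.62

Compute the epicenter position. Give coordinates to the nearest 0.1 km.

-35.2 km east, 40.1 km north

Circle about each station: (x + 11.8)² + (y + 10.7)² = 55.93²; (x + 32.9)² + (y + 26.5)² = 66.64²; (x − 8.2)² + (y + 30.2)² = 82.62².
Subtracting pairs of circle equations eliminates x²+y² and gives linear equations (the radical axes):
-42.2 x − 31.6 y = 218.21
40.0 x − 39.0 y = -2972.35
Solving the 2×2 system: x ≈ -35.2, y ≈ 40.1 km.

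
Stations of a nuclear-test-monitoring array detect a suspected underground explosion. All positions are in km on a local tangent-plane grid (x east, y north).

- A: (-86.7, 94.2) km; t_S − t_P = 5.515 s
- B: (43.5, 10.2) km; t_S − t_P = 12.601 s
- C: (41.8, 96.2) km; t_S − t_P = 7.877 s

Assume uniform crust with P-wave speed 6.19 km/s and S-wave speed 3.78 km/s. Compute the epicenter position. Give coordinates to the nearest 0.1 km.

Distance from S−P lag: d = Δt · v_P v_S / (v_P − v_S) = Δt · (6.19·3.78)/(6.19−3.78) ≈ 9.7088·Δt.
So d_A = 53.54, d_B = 122.34, d_C = 76.48 km.
Circle about each station: (x + 86.7)² + (y − 94.2)² = 53.54²; (x − 43.5)² + (y − 10.2)² = 122.34²; (x − 41.8)² + (y − 96.2)² = 76.48².
Subtracting the A equation from the B and C equations removes the quadratic terms:
260.4 x − 168.0 y = -26494.78
257.0 x + 4.0 y = -8371.51
Solving the 2×2 system: x ≈ -34.2, y ≈ 104.7 km.
Check against A (with the unrounded x, y): √((x + 86.7)²+(y − 94.2)²) = 53.53 ≈ 53.54 km. ✓

-34.2 km east, 104.7 km north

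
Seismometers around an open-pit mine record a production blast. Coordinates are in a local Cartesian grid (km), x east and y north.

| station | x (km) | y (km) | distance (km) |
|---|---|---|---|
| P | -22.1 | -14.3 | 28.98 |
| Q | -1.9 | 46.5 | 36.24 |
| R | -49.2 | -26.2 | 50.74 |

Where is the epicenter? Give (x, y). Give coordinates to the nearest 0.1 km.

Circle about each station: (x + 22.1)² + (y + 14.3)² = 28.98²; (x + 1.9)² + (y − 46.5)² = 36.24²; (x + 49.2)² + (y + 26.2)² = 50.74².
Subtracting pairs of circle equations eliminates x²+y² and gives linear equations (the radical axes):
40.4 x + 121.6 y = 999.46
-54.2 x − 23.8 y = 679.47
Solving the 2×2 system: x ≈ -18.9, y ≈ 14.5 km.
Check against P (with the unrounded x, y): √((x + 22.1)²+(y + 14.3)²) = 28.98 ≈ 28.98 km. ✓

-18.9 km east, 14.5 km north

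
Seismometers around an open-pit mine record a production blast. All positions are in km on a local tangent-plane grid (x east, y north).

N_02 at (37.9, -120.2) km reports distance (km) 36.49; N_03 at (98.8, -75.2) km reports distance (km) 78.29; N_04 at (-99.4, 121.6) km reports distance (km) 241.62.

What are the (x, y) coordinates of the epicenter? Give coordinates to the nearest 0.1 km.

x ≈ 21.5 km, y ≈ -87.6 km

Circle about each station: (x − 37.9)² + (y + 120.2)² = 36.49²; (x − 98.8)² + (y + 75.2)² = 78.29²; (x + 99.4)² + (y − 121.6)² = 241.62².
Subtracting pairs of circle equations eliminates x²+y² and gives linear equations (the radical axes):
121.8 x + 90.0 y = -5265.77
-274.6 x + 483.6 y = -48266.23
Solving the 2×2 system: x ≈ 21.5, y ≈ -87.6 km.
Check against N_02 (with the unrounded x, y): √((x − 37.9)²+(y + 120.2)²) = 36.49 ≈ 36.49 km. ✓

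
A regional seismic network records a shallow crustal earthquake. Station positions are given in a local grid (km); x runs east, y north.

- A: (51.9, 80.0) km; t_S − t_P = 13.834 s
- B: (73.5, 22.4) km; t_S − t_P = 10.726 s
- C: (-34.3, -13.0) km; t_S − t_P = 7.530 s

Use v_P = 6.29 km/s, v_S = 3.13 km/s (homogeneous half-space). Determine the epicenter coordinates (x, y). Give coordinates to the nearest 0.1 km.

x ≈ 8.9 km, y ≈ 5.3 km

Distance from S−P lag: d = Δt · v_P v_S / (v_P − v_S) = Δt · (6.29·3.13)/(6.29−3.13) ≈ 6.2303·Δt.
So d_A = 86.19, d_B = 66.83, d_C = 46.91 km.
Circle about each station: (x − 51.9)² + (y − 80.0)² = 86.19²; (x − 73.5)² + (y − 22.4)² = 66.83²; (x + 34.3)² + (y + 13.0)² = 46.91².
Subtracting pairs of circle equations eliminates x²+y² and gives linear equations (the radical axes):
43.2 x − 115.2 y = -227.13
-172.4 x − 186.0 y = -2519.95
Solving the 2×2 system: x ≈ 8.9, y ≈ 5.3 km.
Check against A (with the unrounded x, y): √((x − 51.9)²+(y − 80.0)²) = 86.19 ≈ 86.19 km. ✓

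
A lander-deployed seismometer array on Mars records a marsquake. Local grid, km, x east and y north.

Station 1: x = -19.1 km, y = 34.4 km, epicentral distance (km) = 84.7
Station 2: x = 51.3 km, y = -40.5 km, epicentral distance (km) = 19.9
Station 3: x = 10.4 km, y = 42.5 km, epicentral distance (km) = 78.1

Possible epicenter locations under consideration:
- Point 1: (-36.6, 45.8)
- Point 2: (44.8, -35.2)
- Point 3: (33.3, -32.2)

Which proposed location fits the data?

Point 3

For each candidate, compare |candidate − station| to the reported distance:
Point 1: residuals Station 1 63.8, Station 2 103.3, Station 3 31.0 → max 103.3 km
Point 2: residuals Station 1 9.8, Station 2 11.5, Station 3 6.9 → max 11.5 km
Point 3: residuals Station 1 0.0, Station 2 0.1, Station 3 0.0 → max 0.1 km
Only Point 3 has all residuals ≈ 0.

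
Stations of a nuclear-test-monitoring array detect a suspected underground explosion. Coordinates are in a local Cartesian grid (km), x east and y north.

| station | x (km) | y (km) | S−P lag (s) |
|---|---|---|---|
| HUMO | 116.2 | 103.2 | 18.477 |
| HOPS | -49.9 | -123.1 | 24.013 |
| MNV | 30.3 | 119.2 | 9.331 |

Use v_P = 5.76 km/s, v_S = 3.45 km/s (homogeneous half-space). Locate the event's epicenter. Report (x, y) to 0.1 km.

Distance from S−P lag: d = Δt · v_P v_S / (v_P − v_S) = Δt · (5.76·3.45)/(5.76−3.45) ≈ 8.6026·Δt.
So d_HUMO = 158.95, d_HOPS = 206.57, d_MNV = 80.27 km.
Circle about each station: (x − 116.2)² + (y − 103.2)² = 158.95²; (x + 49.9)² + (y + 123.1)² = 206.57²; (x − 30.3)² + (y − 119.2)² = 80.27².
Subtracting the HUMO equation from the HOPS and MNV equations removes the quadratic terms:
-332.2 x − 452.6 y = -23915.12
-171.8 x + 32.0 y = 9795.88
Solving the 2×2 system: x ≈ -41.5, y ≈ 83.3 km.

-41.5 km east, 83.3 km north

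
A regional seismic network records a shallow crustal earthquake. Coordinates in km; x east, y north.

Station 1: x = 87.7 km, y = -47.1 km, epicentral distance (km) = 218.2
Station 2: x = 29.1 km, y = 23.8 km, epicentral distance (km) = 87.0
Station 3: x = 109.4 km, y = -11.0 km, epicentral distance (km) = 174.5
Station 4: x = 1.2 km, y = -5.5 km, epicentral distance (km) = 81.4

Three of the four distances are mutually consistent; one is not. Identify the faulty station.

Station 1

Solve using three stations at a time. Using Station 2, Station 3, Station 4 (subtract circle equations pairwise → linear system) gives (x, y) ≈ (-51.5, 56.5).
Distances from that point to each station vs reported:
  Station 1: calculated 173.5 vs reported 218.2 → residual 44.7 km
  Station 2: calculated 87.0 vs reported 87.0 → residual 0.0 km
  Station 3: calculated 174.5 vs reported 174.5 → residual 0.0 km
  Station 4: calculated 81.4 vs reported 81.4 → residual 0.0 km
Station 2, Station 3, Station 4 are mutually consistent (residuals ≈ 0); Station 1 is off by 44.7 km.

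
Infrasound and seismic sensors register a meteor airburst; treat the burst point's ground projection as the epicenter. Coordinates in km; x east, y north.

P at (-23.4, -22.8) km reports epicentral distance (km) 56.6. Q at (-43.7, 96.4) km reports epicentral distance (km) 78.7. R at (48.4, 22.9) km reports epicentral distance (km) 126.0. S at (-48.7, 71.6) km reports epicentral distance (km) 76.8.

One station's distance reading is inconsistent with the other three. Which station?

Q

Solve using three stations at a time. Using P, R, S (subtract circle equations pairwise → linear system) gives (x, y) ≈ (-75.4, -0.4).
Distances from that point to each station vs reported:
  P: calculated 56.6 vs reported 56.6 → residual 0.0 km
  Q: calculated 101.9 vs reported 78.7 → residual 23.2 km
  R: calculated 126.0 vs reported 126.0 → residual 0.0 km
  S: calculated 76.8 vs reported 76.8 → residual 0.0 km
P, R, S are mutually consistent (residuals ≈ 0); Q is off by 23.2 km.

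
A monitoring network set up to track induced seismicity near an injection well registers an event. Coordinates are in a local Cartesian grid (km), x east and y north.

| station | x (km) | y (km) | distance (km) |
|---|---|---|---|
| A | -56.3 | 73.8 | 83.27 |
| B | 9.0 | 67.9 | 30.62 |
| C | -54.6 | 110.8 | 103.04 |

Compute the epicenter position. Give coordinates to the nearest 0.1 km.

Circle about each station: (x + 56.3)² + (y − 73.8)² = 83.27²; (x − 9.0)² + (y − 67.9)² = 30.62²; (x + 54.6)² + (y − 110.8)² = 103.04².
Subtracting pairs of circle equations eliminates x²+y² and gives linear equations (the radical axes):
130.6 x − 11.8 y = 2071.59
3.4 x + 74.0 y = 2958.32
Solving the 2×2 system: x ≈ 19.4, y ≈ 39.1 km.

(19.4, 39.1)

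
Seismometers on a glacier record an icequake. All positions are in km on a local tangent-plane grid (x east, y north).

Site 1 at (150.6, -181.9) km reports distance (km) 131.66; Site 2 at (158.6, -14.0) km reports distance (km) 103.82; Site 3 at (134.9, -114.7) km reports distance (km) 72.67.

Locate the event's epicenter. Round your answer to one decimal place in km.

Circle about each station: (x − 150.6)² + (y + 181.9)² = 131.66²; (x − 158.6)² + (y + 14.0)² = 103.82²; (x − 134.9)² + (y + 114.7)² = 72.67².
Subtracting pairs of circle equations eliminates x²+y² and gives linear equations (the radical axes):
16.0 x + 335.8 y = -23862.25
-31.4 x + 134.4 y = -12360.44
Solving the 2×2 system: x ≈ 74.3, y ≈ -74.6 km.
Check against Site 1 (with the unrounded x, y): √((x − 150.6)²+(y + 181.9)²) = 131.64 ≈ 131.66 km. ✓

x ≈ 74.3 km, y ≈ -74.6 km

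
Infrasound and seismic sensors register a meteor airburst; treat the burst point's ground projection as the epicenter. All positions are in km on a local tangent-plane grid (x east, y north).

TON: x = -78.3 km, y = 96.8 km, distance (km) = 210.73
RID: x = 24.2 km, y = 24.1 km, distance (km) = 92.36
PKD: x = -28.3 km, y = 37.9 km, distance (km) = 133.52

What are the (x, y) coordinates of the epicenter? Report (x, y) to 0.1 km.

x ≈ 62.6 km, y ≈ -59.9 km

Circle about each station: (x + 78.3)² + (y − 96.8)² = 210.73²; (x − 24.2)² + (y − 24.1)² = 92.36²; (x + 28.3)² + (y − 37.9)² = 133.52².
Subtracting the TON equation from the RID and PKD equations removes the quadratic terms:
205.0 x − 145.4 y = 21542.08
100.0 x − 117.8 y = 13315.71
Solving the 2×2 system: x ≈ 62.6, y ≈ -59.9 km.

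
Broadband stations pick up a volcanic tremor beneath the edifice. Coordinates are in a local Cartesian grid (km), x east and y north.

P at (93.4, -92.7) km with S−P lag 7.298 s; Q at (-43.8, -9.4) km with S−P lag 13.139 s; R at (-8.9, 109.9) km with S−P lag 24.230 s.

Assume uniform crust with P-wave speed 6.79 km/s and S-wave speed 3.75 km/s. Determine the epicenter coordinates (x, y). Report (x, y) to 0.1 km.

x ≈ 32.4 km, y ≈ -88.8 km

Distance from S−P lag: d = Δt · v_P v_S / (v_P − v_S) = Δt · (6.79·3.75)/(6.79−3.75) ≈ 8.3758·Δt.
So d_P = 61.13, d_Q = 110.05, d_R = 202.95 km.
Circle about each station: (x − 93.4)² + (y + 92.7)² = 61.13²; (x + 43.8)² + (y + 9.4)² = 110.05²; (x + 8.9)² + (y − 109.9)² = 202.95².
Subtracting the P equation from the Q and R equations removes the quadratic terms:
-274.4 x + 166.6 y = -23684.18
-204.6 x + 405.2 y = -42611.46
Solving the 2×2 system: x ≈ 32.4, y ≈ -88.8 km.
Check against P (with the unrounded x, y): √((x − 93.4)²+(y + 92.7)²) = 61.13 ≈ 61.13 km. ✓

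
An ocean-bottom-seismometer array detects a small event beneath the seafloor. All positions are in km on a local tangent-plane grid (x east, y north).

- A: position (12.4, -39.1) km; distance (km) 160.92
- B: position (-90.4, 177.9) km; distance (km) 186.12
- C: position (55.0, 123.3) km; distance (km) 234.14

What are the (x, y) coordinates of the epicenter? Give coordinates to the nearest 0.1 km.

x ≈ -143.8 km, y ≈ -0.4 km

Circle about each station: (x − 12.4)² + (y + 39.1)² = 160.92²; (x + 90.4)² + (y − 177.9)² = 186.12²; (x − 55.0)² + (y − 123.3)² = 234.14².
Subtracting the A equation from the B and C equations removes the quadratic terms:
-205.6 x + 434.0 y = 29392.59
85.2 x + 324.8 y = -12380.97
Solving the 2×2 system: x ≈ -143.8, y ≈ -0.4 km.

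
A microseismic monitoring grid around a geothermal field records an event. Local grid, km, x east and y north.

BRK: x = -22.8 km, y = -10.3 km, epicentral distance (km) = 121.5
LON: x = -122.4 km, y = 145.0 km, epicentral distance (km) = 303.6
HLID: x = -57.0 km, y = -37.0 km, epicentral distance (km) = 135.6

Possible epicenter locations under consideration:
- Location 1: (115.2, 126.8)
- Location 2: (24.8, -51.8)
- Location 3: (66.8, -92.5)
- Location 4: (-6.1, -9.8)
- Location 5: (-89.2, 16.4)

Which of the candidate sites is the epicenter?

For each candidate, compare |candidate − station| to the reported distance:
Location 1: residuals BRK 73.0, LON 65.3, HLID 102.1 → max 102.1 km
Location 2: residuals BRK 58.3, LON 57.8, HLID 52.5 → max 58.3 km
Location 3: residuals BRK 0.1, LON 0.0, HLID 0.1 → max 0.1 km
Location 4: residuals BRK 104.8, LON 110.0, HLID 77.9 → max 110.0 km
Location 5: residuals BRK 49.9, LON 170.8, HLID 73.2 → max 170.8 km
Only Location 3 has all residuals ≈ 0.

Location 3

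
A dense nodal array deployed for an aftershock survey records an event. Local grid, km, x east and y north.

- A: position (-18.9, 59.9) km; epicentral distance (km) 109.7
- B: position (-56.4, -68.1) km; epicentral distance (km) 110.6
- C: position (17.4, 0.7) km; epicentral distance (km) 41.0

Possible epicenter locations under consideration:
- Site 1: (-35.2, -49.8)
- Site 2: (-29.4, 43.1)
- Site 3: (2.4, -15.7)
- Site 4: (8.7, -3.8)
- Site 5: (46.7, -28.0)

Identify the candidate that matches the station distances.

For each candidate, compare |candidate − station| to the reported distance:
Site 1: residuals A 1.2, B 82.6, C 31.9 → max 82.6 km
Site 2: residuals A 89.9, B 3.8, C 22.2 → max 89.9 km
Site 3: residuals A 31.2, B 31.8, C 18.8 → max 31.8 km
Site 4: residuals A 40.3, B 19.1, C 31.2 → max 40.3 km
Site 5: residuals A 0.0, B 0.0, C 0.0 → max 0.0 km
Only Site 5 has all residuals ≈ 0.

Site 5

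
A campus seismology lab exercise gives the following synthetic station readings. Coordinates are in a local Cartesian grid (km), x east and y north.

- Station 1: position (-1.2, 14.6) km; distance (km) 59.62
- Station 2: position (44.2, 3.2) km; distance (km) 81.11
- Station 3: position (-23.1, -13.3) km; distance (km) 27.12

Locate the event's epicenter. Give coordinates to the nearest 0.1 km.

Circle about each station: (x + 1.2)² + (y − 14.6)² = 59.62²; (x − 44.2)² + (y − 3.2)² = 81.11²; (x + 23.1)² + (y + 13.3)² = 27.12².
Subtracting pairs of circle equations eliminates x²+y² and gives linear equations (the radical axes):
90.8 x − 22.8 y = -1275.01
-43.8 x − 55.8 y = 3314.95
Solving the 2×2 system: x ≈ -24.2, y ≈ -40.4 km.

x ≈ -24.2 km, y ≈ -40.4 km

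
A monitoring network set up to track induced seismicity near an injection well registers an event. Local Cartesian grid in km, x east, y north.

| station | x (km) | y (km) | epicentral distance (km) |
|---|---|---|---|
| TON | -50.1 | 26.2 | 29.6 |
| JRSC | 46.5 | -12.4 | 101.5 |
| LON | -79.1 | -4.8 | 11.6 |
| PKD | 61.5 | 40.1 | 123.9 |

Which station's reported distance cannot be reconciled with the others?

LON

Solve using three stations at a time. Using TON, JRSC, PKD (subtract circle equations pairwise → linear system) gives (x, y) ≈ (-54.6, -3.2).
Distances from that point to each station vs reported:
  TON: calculated 29.7 vs reported 29.6 → residual 0.1 km
  JRSC: calculated 101.5 vs reported 101.5 → residual 0.0 km
  LON: calculated 24.5 vs reported 11.6 → residual 12.9 km
  PKD: calculated 123.9 vs reported 123.9 → residual 0.0 km
TON, JRSC, PKD are mutually consistent (residuals ≈ 0); LON is off by 12.9 km.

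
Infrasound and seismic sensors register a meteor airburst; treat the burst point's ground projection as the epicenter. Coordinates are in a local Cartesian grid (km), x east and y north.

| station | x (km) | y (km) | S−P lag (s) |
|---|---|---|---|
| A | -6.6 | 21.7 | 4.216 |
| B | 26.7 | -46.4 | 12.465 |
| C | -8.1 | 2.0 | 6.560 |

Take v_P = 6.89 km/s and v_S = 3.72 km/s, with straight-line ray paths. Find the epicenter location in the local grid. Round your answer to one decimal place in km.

x ≈ 7.8 km, y ≈ 52.6 km

Distance from S−P lag: d = Δt · v_P v_S / (v_P − v_S) = Δt · (6.89·3.72)/(6.89−3.72) ≈ 8.0854·Δt.
So d_A = 34.09, d_B = 100.78, d_C = 53.04 km.
Circle about each station: (x + 6.6)² + (y − 21.7)² = 34.09²; (x − 26.7)² + (y + 46.4)² = 100.78²; (x + 8.1)² + (y − 2.0)² = 53.04².
Subtracting pairs of circle equations eliminates x²+y² and gives linear equations (the radical axes):
66.6 x − 136.2 y = -6643.08
-3.0 x − 39.4 y = -2095.95
Solving the 2×2 system: x ≈ 7.8, y ≈ 52.6 km.
Check against A (with the unrounded x, y): √((x + 6.6)²+(y − 21.7)²) = 34.10 ≈ 34.09 km. ✓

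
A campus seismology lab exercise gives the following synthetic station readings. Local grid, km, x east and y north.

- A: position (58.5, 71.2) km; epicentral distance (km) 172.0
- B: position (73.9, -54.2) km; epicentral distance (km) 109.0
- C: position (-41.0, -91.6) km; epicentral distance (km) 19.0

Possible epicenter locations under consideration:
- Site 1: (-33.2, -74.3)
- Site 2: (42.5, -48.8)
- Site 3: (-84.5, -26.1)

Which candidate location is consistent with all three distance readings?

For each candidate, compare |candidate − station| to the reported distance:
Site 1: residuals A 0.0, B 0.0, C 0.0 → max 0.0 km
Site 2: residuals A 50.9, B 77.1, C 74.8 → max 77.1 km
Site 3: residuals A 1.0, B 51.9, C 59.6 → max 59.6 km
Only Site 1 has all residuals ≈ 0.

Site 1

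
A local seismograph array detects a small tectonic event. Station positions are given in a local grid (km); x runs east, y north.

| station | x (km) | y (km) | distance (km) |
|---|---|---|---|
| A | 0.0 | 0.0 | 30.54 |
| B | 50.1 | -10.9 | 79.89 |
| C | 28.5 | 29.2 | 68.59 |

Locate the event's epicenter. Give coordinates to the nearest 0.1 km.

(-29.7, -7.1)

Circle about each station: x² + y² = 30.54²; (x − 50.1)² + (y + 10.9)² = 79.89²; (x − 28.5)² + (y − 29.2)² = 68.59².
Subtracting the A equation from the B and C equations removes the quadratic terms:
100.2 x − 21.8 y = -2820.90
57.0 x + 58.4 y = -2107.01
Solving the 2×2 system: x ≈ -29.7, y ≈ -7.1 km.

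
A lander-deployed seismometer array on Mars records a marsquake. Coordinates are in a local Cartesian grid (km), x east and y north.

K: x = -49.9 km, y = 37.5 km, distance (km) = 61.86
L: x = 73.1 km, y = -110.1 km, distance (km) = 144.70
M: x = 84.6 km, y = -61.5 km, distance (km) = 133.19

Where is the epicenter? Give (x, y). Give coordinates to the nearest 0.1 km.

Circle about each station: (x + 49.9)² + (y − 37.5)² = 61.86²; (x − 73.1)² + (y + 110.1)² = 144.70²; (x − 84.6)² + (y + 61.5)² = 133.19².
Subtracting the K equation from the L and M equations removes the quadratic terms:
246.0 x − 295.2 y = -3542.07
269.0 x − 198.0 y = -6869.77
Solving the 2×2 system: x ≈ -43.2, y ≈ -24.0 km.

x ≈ -43.2 km, y ≈ -24.0 km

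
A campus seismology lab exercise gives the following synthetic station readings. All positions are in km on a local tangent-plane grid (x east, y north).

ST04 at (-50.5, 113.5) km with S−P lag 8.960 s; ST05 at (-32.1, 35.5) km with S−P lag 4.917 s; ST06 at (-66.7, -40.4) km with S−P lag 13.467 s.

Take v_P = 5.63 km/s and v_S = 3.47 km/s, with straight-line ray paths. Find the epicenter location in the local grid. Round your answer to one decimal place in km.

x ≈ 7.1 km, y ≈ 56.5 km

Distance from S−P lag: d = Δt · v_P v_S / (v_P − v_S) = Δt · (5.63·3.47)/(5.63−3.47) ≈ 9.0445·Δt.
So d_ST04 = 81.04, d_ST05 = 44.47, d_ST06 = 121.80 km.
Circle about each station: (x + 50.5)² + (y − 113.5)² = 81.04²; (x + 32.1)² + (y − 35.5)² = 44.47²; (x + 66.7)² + (y + 40.4)² = 121.80².
Subtracting pairs of circle equations eliminates x²+y² and gives linear equations (the radical axes):
36.8 x − 156.0 y = -8551.94
-32.4 x − 307.8 y = -17619.21
Solving the 2×2 system: x ≈ 7.1, y ≈ 56.5 km.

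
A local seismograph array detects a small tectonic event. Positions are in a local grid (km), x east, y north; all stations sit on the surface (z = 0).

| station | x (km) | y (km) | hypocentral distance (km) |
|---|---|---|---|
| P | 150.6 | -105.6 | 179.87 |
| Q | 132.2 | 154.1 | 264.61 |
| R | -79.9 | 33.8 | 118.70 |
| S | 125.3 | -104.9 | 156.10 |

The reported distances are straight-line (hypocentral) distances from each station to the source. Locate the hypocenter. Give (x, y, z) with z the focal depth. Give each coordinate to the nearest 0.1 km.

(-18.6, -59.6, 40.1)

Each station gives a sphere (x−x_i)² + (y−y_i)² + z² = d_i² (stations at z=0).
Subtracting the P sphere from Q and R: z² cancels, leaving linear equations in x and y:
-36.8 x + 519.4 y = -30273.31
-461.0 x + 278.8 y = -8041.74
Solving: x ≈ -18.602, y ≈ -59.603 km (keep extra digits for the depth step; rounded: -18.6, -59.6).
Then from the P sphere: z² = 179.87² − (x − 150.6)² − (y + 105.6)² with x = -18.602, y = -59.603, so z ≈ 40.102 ≈ 40.1 km.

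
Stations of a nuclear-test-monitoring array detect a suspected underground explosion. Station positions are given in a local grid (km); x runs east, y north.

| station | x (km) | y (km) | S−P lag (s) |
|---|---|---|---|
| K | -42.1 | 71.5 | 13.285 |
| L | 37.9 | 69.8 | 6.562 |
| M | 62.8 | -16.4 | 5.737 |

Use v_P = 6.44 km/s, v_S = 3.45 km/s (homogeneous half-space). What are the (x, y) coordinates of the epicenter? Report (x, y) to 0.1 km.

Distance from S−P lag: d = Δt · v_P v_S / (v_P − v_S) = Δt · (6.44·3.45)/(6.44−3.45) ≈ 7.4308·Δt.
So d_K = 98.72, d_L = 48.76, d_M = 42.63 km.
Circle about each station: (x + 42.1)² + (y − 71.5)² = 98.72²; (x − 37.9)² + (y − 69.8)² = 48.76²; (x − 62.8)² + (y + 16.4)² = 42.63².
Subtracting the K equation from the L and M equations removes the quadratic terms:
160.0 x − 3.4 y = 6791.89
209.8 x − 175.8 y = 5256.46
Solving the 2×2 system: x ≈ 42.9, y ≈ 21.3 km.

(42.9, 21.3)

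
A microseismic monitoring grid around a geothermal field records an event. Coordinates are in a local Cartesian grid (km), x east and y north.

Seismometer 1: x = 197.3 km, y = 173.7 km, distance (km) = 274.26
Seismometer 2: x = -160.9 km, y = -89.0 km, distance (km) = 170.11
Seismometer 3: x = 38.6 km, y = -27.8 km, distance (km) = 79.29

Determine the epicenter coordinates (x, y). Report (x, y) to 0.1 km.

Circle about each station: (x − 197.3)² + (y − 173.7)² = 274.26²; (x + 160.9)² + (y + 89.0)² = 170.11²; (x − 38.6)² + (y + 27.8)² = 79.29².
Subtracting the Seismometer 1 equation from the Seismometer 2 and Seismometer 3 equations removes the quadratic terms:
-716.4 x − 525.4 y = 10991.97
-317.4 x − 403.0 y = 2095.46
Solving the 2×2 system: x ≈ -27.3, y ≈ 16.3 km.

x ≈ -27.3 km, y ≈ 16.3 km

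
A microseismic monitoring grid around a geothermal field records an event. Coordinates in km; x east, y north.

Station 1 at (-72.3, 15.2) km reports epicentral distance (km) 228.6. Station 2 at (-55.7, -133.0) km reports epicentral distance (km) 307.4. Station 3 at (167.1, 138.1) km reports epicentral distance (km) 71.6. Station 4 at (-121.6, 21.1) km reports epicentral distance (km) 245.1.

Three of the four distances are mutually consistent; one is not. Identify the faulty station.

Station 1

Solve using three stations at a time. Using Station 2, Station 3, Station 4 (subtract circle equations pairwise → linear system) gives (x, y) ≈ (95.6, 134.5).
Distances from that point to each station vs reported:
  Station 1: calculated 206.0 vs reported 228.6 → residual 22.6 km
  Station 2: calculated 307.4 vs reported 307.4 → residual 0.0 km
  Station 3: calculated 71.5 vs reported 71.6 → residual 0.1 km
  Station 4: calculated 245.1 vs reported 245.1 → residual 0.0 km
Station 2, Station 3, Station 4 are mutually consistent (residuals ≈ 0); Station 1 is off by 22.6 km.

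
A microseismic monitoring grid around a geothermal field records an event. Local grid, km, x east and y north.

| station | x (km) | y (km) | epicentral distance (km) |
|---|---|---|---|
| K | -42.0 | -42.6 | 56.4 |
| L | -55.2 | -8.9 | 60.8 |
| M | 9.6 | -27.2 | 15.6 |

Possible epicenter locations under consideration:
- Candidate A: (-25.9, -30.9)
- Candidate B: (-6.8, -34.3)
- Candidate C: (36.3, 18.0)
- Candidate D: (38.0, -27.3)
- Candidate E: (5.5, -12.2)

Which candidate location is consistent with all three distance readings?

Candidate E

For each candidate, compare |candidate − station| to the reported distance:
Candidate A: residuals K 36.5, L 24.2, M 20.1 → max 36.5 km
Candidate B: residuals K 20.2, L 6.1, M 2.3 → max 20.2 km
Candidate C: residuals K 42.6, L 34.6, M 36.9 → max 42.6 km
Candidate D: residuals K 25.0, L 34.2, M 12.8 → max 34.2 km
Candidate E: residuals K 0.0, L 0.0, M 0.0 → max 0.0 km
Only Candidate E has all residuals ≈ 0.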